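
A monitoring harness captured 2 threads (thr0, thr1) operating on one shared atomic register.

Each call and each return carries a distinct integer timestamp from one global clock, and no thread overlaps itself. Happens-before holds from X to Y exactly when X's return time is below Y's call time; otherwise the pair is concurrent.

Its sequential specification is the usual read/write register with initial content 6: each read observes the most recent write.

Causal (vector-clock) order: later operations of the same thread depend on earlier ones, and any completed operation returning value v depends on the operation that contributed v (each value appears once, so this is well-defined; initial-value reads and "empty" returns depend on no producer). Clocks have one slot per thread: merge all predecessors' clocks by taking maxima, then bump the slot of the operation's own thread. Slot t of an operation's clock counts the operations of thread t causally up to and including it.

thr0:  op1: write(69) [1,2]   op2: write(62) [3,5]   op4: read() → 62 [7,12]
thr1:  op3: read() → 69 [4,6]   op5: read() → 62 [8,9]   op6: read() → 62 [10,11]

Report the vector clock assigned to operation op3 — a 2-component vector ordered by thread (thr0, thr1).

(1, 1)

root op op1, invoked 1: fresh clock plus thr0's own tick → (1, 0)
op3, invoked 4, takes VC(op1)=(1, 0) under max, adds 1 for thr1 → (1, 1)
op2, invoked 3, takes VC(op1)=(1, 0) under max, adds 1 for thr0 → (2, 0)
op4, invoked 7, takes VC(op2)=(2, 0) under max, adds 1 for thr0 → (3, 0)
op5, invoked 8, takes VC(op2)=(2, 0), VC(op3)=(1, 1) under max, adds 1 for thr1 → (2, 2)
op6, invoked 10, takes VC(op2)=(2, 0), VC(op5)=(2, 2) under max, adds 1 for thr1 → (2, 3)
target: VC(op3) = (1, 1)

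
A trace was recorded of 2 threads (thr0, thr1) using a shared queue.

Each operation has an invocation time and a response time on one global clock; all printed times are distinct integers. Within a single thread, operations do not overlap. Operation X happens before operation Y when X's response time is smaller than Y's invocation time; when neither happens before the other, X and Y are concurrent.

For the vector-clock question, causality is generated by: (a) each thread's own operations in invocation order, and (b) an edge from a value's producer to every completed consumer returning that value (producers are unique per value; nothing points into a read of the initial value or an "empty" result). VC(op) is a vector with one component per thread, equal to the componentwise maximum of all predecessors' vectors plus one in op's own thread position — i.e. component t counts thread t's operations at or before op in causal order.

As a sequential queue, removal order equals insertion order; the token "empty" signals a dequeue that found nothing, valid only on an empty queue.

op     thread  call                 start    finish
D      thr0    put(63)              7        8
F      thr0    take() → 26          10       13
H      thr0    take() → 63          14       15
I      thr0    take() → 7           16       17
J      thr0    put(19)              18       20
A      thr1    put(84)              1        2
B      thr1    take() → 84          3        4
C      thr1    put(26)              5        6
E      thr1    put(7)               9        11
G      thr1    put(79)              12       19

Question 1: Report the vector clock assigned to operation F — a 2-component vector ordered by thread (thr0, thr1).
root op A, invoked 1: fresh clock plus thr1's own tick → (0, 1)
root op D, invoked 7: fresh clock plus thr0's own tick → (1, 0)
B, invoked 3, takes VC(A)=(0, 1) under max, adds 1 for thr1 → (0, 2)
C, invoked 5, takes VC(B)=(0, 2) under max, adds 1 for thr1 → (0, 3)
E, invoked 9, takes VC(C)=(0, 3) under max, adds 1 for thr1 → (0, 4)
G, invoked 12, takes VC(E)=(0, 4) under max, adds 1 for thr1 → (0, 5)
F, invoked 10, takes VC(C)=(0, 3), VC(D)=(1, 0) under max, adds 1 for thr0 → (2, 3)
H, invoked 14, takes VC(D)=(1, 0), VC(F)=(2, 3) under max, adds 1 for thr0 → (3, 3)
I, invoked 16, takes VC(E)=(0, 4), VC(H)=(3, 3) under max, adds 1 for thr0 → (4, 4)
J, invoked 18, takes VC(I)=(4, 4) under max, adds 1 for thr0 → (5, 4)
target: VC(F) = (2, 3)

(2, 3)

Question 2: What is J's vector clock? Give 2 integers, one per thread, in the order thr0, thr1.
A, invoked 1, has no incoming edges; only thr1's bump applies → (0, 1)
D, invoked 7, has no incoming edges; only thr0's bump applies → (1, 0)
from VC(A)=(0, 1), B (invoked 3) maxes components and bumps thr1 → (0, 2)
from VC(B)=(0, 2), C (invoked 5) maxes components and bumps thr1 → (0, 3)
from VC(C)=(0, 3), E (invoked 9) maxes components and bumps thr1 → (0, 4)
from VC(E)=(0, 4), G (invoked 12) maxes components and bumps thr1 → (0, 5)
from VC(C)=(0, 3), VC(D)=(1, 0), F (invoked 10) maxes components and bumps thr0 → (2, 3)
from VC(D)=(1, 0), VC(F)=(2, 3), H (invoked 14) maxes components and bumps thr0 → (3, 3)
from VC(E)=(0, 4), VC(H)=(3, 3), I (invoked 16) maxes components and bumps thr0 → (4, 4)
from VC(I)=(4, 4), J (invoked 18) maxes components and bumps thr0 → (5, 4)
target: VC(J) = (5, 4)

(5, 4)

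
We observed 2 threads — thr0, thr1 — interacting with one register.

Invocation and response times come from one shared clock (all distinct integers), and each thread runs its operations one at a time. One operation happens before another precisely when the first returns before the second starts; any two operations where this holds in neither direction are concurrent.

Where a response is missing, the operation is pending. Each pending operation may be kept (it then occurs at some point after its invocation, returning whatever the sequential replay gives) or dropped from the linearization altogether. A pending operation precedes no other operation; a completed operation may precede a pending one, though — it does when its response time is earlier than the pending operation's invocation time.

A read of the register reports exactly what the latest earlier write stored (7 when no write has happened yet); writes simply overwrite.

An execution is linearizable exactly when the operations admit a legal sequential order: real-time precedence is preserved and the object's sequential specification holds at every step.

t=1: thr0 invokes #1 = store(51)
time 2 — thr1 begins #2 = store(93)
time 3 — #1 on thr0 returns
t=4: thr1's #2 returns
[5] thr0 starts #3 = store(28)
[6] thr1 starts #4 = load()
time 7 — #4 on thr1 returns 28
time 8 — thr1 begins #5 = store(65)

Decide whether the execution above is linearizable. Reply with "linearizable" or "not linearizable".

linearizable

witness order: #1, #2, #3, #4
1. #1 store(51), leaving value 51
2. #2 store(93), leaving value 93
3. #3 store(28) (pending, included), leaving value 28
4. #4 load() → 28, leaving value 28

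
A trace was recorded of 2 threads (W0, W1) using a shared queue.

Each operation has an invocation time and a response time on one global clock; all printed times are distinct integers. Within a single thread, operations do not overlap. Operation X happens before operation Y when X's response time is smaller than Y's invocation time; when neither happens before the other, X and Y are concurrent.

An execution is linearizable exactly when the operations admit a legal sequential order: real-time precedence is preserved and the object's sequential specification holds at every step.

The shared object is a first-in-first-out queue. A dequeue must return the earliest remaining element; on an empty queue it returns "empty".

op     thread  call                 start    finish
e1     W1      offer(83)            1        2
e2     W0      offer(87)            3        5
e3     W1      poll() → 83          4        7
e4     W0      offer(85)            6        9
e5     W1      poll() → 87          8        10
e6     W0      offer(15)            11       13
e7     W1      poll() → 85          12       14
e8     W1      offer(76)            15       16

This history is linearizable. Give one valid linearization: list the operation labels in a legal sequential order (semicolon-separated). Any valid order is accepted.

e1; e2; e3; e4; e5; e6; e7; e8

1. e1 offer(83), leaving queue <83>
2. e2 offer(87), leaving queue <83,87>
3. e3 poll() → 83, leaving queue <87>
4. e4 offer(85), leaving queue <87,85>
5. e5 poll() → 87, leaving queue <85>
6. e6 offer(15), leaving queue <85,15>
7. e7 poll() → 85, leaving queue <15>
8. e8 offer(76), leaving queue <15,76>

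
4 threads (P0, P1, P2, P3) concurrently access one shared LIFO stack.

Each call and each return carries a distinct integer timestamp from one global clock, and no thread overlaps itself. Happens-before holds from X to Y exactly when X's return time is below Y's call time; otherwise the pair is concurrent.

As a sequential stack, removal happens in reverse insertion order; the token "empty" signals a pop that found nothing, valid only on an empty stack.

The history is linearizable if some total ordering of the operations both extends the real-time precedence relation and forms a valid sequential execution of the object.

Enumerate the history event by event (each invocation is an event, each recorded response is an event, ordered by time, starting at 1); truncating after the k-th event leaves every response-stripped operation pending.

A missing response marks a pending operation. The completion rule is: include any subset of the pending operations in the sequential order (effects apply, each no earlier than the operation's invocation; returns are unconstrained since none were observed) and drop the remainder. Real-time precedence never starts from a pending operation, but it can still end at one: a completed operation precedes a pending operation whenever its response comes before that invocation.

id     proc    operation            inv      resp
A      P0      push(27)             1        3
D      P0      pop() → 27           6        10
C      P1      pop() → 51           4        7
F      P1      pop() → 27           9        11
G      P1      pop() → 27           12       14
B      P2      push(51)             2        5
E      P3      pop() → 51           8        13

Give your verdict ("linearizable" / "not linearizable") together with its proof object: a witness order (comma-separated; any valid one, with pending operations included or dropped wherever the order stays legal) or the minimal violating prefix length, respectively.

the violation lands at event 11, F's response at time 11: events 1..10 linearize, events 1..11 do not
no legal order exists: 8 real-time-consistent candidates over 5 completed LIFO stack operations, all rejected
include/drop combinations of the 1 pending operation (E) were all tried; none helps
e.g. A, B, C, D, F (pending dropped): illegal at step 5, since F pop() → 27 cannot apply there
e.g. A, B, C, F, D (pending dropped): illegal at step 5, since D pop() → 27 cannot apply there

not linearizable — minimal violating prefix: 11 events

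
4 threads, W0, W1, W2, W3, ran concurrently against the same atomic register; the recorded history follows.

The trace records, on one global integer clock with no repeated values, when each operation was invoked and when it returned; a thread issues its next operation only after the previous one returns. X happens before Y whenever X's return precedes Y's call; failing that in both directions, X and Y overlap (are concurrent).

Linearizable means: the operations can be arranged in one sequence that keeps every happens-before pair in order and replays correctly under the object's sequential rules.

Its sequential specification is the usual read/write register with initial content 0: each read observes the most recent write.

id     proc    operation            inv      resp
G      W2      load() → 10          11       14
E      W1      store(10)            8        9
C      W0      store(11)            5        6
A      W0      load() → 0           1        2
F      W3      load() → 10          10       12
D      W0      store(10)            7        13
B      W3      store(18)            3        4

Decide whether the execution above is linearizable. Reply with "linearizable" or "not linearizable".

witness order: A, B, C, D, E, F, G
1. A load() → 0, leaving value 0
2. B store(18), leaving value 18
3. C store(11), leaving value 11
4. D store(10), leaving value 10
5. E store(10), leaving value 10
6. F load() → 10, leaving value 10
7. G load() → 10, leaving value 10

linearizable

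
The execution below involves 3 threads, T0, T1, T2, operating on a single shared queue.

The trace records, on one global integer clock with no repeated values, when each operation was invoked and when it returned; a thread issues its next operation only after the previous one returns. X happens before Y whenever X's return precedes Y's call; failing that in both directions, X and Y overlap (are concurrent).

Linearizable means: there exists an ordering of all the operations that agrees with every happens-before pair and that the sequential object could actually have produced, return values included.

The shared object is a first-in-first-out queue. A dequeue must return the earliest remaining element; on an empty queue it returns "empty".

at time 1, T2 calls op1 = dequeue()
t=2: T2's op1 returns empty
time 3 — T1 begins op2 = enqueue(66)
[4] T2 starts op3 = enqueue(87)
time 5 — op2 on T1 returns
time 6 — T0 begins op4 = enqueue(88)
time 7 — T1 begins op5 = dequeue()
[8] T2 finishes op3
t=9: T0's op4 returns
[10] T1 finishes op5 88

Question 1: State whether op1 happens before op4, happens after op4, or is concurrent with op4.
op1 spans [1,2], op4 spans [6,9]
resp(op1)=2 < inv(op4)=6

before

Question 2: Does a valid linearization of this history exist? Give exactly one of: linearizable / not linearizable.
cut after 9 events: linearizable; cut after 10 events (op5 responds, time 10): not linearizable
8 orders of the 5 completed queue ops respect real time; none is legal
e.g. op1, op2, op3, op4, op5: illegal at step 5, since op5 dequeue() → 88 cannot apply there
e.g. op1, op2, op3, op5, op4: illegal at step 4, since op5 dequeue() → 88 cannot apply there

not linearizable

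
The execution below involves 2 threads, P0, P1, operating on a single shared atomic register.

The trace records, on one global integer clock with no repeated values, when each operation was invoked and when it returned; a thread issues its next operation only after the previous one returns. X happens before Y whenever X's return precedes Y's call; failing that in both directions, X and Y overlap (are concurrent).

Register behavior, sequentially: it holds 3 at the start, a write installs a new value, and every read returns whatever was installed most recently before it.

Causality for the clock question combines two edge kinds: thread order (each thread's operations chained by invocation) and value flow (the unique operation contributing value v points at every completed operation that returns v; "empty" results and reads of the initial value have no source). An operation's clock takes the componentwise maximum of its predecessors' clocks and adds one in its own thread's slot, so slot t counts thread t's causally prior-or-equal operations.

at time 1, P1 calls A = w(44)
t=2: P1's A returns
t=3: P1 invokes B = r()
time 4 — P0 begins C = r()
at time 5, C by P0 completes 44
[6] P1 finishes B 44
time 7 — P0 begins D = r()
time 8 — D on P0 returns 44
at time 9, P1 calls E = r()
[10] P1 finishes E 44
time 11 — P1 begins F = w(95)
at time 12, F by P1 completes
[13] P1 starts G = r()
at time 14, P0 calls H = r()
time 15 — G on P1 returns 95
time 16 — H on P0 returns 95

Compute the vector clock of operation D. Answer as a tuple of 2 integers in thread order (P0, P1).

(2, 1)

invoked at 1, A has no predecessors; its own P1 bump gives (0, 1)
merge at B (invoked 3): VC(A)=(0, 1), own-thread bump on P1 → (0, 2)
merge at C (invoked 4): VC(A)=(0, 1), own-thread bump on P0 → (1, 1)
merge at E (invoked 9): VC(A)=(0, 1), VC(B)=(0, 2), own-thread bump on P1 → (0, 3)
merge at D (invoked 7): VC(A)=(0, 1), VC(C)=(1, 1), own-thread bump on P0 → (2, 1)
merge at F (invoked 11): VC(E)=(0, 3), own-thread bump on P1 → (0, 4)
merge at G (invoked 13): VC(F)=(0, 4), own-thread bump on P1 → (0, 5)
merge at H (invoked 14): VC(D)=(2, 1), VC(F)=(0, 4), own-thread bump on P0 → (3, 4)
target: VC(D) = (2, 1)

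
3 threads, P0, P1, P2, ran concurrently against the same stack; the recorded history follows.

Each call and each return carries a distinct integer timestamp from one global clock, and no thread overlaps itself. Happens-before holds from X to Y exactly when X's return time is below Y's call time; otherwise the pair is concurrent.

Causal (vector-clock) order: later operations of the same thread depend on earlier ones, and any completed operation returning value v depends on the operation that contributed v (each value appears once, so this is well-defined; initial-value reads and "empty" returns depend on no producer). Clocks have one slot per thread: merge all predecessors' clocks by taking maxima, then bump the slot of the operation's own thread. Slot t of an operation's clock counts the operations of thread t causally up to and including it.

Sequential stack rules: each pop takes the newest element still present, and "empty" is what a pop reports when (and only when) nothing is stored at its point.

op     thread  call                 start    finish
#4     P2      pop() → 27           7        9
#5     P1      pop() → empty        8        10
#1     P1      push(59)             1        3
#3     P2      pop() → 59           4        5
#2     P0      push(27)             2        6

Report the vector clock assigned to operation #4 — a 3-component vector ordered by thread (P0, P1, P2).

(1, 1, 2)

root op #1, invoked 1: fresh clock plus P1's own tick → (0, 1, 0)
root op #2, invoked 2: fresh clock plus P0's own tick → (1, 0, 0)
invoked at 4, #3 merges VC(#1)=(0, 1, 0) and bumps P2's slot → (0, 1, 1)
invoked at 8, #5 merges VC(#1)=(0, 1, 0) and bumps P1's slot → (0, 2, 0)
invoked at 7, #4 merges VC(#2)=(1, 0, 0), VC(#3)=(0, 1, 1) and bumps P2's slot → (1, 1, 2)
target: VC(#4) = (1, 1, 2)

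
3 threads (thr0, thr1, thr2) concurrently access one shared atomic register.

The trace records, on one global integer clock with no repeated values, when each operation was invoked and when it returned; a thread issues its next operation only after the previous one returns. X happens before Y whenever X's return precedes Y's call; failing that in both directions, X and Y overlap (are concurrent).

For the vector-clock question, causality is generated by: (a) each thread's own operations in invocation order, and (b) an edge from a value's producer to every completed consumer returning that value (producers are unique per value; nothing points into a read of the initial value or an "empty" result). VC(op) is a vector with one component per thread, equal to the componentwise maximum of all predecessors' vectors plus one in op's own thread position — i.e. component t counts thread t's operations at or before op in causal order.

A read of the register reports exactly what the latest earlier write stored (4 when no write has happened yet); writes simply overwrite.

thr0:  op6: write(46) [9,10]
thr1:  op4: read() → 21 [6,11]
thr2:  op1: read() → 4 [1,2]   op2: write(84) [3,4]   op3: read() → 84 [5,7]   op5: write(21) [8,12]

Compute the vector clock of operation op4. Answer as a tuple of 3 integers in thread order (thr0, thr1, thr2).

(0, 1, 4)

op1 (invocation 1): nothing precedes it; thr2's component alone gives (0, 0, 1)
op6 (invocation 9): nothing precedes it; thr0's component alone gives (1, 0, 0)
VC(op2, invoked at 3): max of VC(op1)=(0, 0, 1), then +1 on thread thr2 → (0, 0, 2)
VC(op3, invoked at 5): max of VC(op2)=(0, 0, 2), then +1 on thread thr2 → (0, 0, 3)
VC(op5, invoked at 8): max of VC(op3)=(0, 0, 3), then +1 on thread thr2 → (0, 0, 4)
VC(op4, invoked at 6): max of VC(op5)=(0, 0, 4), then +1 on thread thr1 → (0, 1, 4)
target: VC(op4) = (0, 1, 4)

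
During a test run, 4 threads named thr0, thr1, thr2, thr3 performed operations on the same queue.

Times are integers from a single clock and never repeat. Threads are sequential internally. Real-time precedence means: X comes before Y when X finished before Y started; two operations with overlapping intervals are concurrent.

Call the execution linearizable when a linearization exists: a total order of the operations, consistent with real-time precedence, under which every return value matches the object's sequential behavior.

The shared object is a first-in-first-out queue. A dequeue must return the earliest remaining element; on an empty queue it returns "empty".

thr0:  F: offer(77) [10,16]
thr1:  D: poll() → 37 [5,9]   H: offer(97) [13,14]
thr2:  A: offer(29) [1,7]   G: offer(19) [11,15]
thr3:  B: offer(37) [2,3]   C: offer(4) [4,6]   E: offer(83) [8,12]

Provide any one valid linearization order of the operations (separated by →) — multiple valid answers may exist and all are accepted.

B → A → C → D → E → F → G → H

1. B offer(37), leaving queue <37>
2. A offer(29), leaving queue <37,29>
3. C offer(4), leaving queue <37,29,4>
4. D poll() → 37, leaving queue <29,4>
5. E offer(83), leaving queue <29,4,83>
6. F offer(77), leaving queue <29,4,83,77>
7. G offer(19), leaving queue <29,4,83,77,19>
8. H offer(97), leaving queue <29,4,83,77,19,97>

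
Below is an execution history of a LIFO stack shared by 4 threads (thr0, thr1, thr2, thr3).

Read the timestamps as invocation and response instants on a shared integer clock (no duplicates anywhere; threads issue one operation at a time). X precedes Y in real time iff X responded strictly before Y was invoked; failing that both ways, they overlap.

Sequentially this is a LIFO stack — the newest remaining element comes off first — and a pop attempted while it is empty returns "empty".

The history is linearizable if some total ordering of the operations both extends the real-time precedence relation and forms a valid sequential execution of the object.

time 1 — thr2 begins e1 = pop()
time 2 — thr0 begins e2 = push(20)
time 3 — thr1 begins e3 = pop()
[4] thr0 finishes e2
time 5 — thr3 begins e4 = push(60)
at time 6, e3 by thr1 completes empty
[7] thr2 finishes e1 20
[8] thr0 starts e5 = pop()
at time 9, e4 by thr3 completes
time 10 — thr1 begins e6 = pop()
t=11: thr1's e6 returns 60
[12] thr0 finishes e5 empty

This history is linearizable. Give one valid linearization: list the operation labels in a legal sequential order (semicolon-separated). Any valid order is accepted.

1. e2 push(20), leaving stack <20>
2. e1 pop() → 20, leaving stack <>
3. e3 pop() → empty, leaving stack <>
4. e4 push(60), leaving stack <60>
5. e6 pop() → 60, leaving stack <>
6. e5 pop() → empty, leaving stack <>

e2; e1; e3; e4; e6; e5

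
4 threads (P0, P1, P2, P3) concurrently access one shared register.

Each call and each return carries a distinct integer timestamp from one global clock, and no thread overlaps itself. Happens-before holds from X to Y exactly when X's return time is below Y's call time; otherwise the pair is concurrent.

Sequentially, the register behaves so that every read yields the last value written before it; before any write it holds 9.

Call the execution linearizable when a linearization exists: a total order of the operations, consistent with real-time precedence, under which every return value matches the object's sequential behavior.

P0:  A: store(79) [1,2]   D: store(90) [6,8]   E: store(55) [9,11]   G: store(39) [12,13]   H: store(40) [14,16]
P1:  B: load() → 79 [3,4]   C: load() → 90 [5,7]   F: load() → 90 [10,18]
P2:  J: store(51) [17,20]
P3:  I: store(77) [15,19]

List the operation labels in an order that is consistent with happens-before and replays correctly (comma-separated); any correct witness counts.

A, B, D, C, F, E, G, H, I, J

1. A store(79), leaving value 79
2. B load() → 79, leaving value 79
3. D store(90), leaving value 90
4. C load() → 90, leaving value 90
5. F load() → 90, leaving value 90
6. E store(55), leaving value 55
7. G store(39), leaving value 39
8. H store(40), leaving value 40
9. I store(77), leaving value 77
10. J store(51), leaving value 51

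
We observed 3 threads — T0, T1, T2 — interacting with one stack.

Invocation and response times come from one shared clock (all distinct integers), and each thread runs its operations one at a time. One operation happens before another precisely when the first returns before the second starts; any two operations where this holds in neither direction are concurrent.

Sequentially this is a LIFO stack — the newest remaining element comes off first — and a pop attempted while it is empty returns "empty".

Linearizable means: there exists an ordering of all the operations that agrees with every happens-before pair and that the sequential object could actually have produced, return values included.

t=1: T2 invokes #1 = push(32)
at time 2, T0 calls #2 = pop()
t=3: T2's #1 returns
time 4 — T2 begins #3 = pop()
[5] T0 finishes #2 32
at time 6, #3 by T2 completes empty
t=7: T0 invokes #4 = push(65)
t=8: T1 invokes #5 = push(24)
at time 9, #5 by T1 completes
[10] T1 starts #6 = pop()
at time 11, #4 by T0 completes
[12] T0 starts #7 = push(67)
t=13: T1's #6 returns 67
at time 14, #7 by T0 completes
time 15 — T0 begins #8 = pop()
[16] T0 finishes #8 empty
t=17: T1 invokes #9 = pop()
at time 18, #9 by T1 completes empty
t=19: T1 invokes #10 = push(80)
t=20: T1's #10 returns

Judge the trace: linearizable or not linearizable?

not linearizable

the violation lands at event 16, #8's response at time 16: events 1..15 linearize, events 1..16 do not
every one of the 15 real-time-consistent orders over 8 completed stack ops fails the sequential spec
for example #1, #2, #3, #4, #5, #6, #7, #8 fails at step 6: #6 pop() → 67 is not legal there
for example #1, #2, #3, #4, #5, #7, #6, #8 fails at step 8: #8 pop() → empty is not legal there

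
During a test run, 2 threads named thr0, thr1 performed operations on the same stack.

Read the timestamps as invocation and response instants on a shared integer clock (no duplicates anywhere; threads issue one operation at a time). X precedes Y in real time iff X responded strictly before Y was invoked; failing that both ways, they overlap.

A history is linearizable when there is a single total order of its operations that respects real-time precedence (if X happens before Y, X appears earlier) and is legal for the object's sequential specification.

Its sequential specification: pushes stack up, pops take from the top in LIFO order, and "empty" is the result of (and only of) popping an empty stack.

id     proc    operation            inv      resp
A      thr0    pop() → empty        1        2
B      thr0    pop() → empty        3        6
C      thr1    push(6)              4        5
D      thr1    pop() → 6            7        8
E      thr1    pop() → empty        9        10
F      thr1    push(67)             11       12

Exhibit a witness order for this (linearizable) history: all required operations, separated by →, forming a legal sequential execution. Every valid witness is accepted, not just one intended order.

A → B → C → D → E → F

after step 1 (A pop() → empty): stack <>
after step 2 (B pop() → empty): stack <>
after step 3 (C push(6)): stack <6>
after step 4 (D pop() → 6): stack <>
after step 5 (E pop() → empty): stack <>
after step 6 (F push(67)): stack <67>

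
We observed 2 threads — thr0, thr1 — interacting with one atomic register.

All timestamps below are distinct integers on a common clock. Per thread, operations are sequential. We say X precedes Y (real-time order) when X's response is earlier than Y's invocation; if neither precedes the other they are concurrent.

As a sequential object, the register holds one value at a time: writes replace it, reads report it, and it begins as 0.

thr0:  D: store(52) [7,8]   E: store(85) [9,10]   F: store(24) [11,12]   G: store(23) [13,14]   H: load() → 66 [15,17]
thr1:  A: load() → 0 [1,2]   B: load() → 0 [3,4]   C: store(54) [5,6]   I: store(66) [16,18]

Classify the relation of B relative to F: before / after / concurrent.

before

B spans [3,4], F spans [11,12]
resp(B)=4 < inv(F)=11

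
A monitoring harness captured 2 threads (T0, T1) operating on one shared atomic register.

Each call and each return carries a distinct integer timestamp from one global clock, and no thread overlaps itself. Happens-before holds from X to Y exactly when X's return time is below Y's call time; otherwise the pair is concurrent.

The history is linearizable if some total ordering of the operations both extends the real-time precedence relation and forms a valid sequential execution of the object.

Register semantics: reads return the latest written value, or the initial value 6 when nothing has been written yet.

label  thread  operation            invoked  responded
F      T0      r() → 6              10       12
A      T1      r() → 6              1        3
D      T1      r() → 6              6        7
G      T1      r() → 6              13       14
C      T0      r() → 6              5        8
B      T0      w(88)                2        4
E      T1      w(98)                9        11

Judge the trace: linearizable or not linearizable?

cut after 6 events: linearizable; cut after 7 events (D responds, time 7): not linearizable
checked exhaustively: 2 real-time-consistent orders of 3 completed operations, zero legal atomic register replays
every completion of the 1 pending operation (C) was checked; none linearizes
sample order A, B, D (pending dropped) stalls at step 3 — D r() → 6 has no legal effect
sample order B, A, D (pending dropped) stalls at step 2 — A r() → 6 has no legal effect

not linearizable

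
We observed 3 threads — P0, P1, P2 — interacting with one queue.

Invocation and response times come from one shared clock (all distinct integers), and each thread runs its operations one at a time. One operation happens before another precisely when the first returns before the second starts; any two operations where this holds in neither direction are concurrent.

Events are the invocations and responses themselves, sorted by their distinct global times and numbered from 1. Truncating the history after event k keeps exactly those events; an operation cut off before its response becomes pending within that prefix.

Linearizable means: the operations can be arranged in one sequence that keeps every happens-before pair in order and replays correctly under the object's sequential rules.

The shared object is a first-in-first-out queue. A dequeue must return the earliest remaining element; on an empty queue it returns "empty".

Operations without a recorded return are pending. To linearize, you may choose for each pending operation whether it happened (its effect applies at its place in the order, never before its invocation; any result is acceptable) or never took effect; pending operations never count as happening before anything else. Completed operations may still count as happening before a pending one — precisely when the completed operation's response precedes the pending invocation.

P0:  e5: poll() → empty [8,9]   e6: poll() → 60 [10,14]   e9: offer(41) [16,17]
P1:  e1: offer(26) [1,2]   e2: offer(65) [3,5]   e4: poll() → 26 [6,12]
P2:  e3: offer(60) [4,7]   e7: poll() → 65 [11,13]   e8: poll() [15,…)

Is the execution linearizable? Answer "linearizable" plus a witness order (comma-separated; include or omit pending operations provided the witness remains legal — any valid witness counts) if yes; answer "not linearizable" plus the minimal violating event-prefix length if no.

cut after 8 events: linearizable; cut after 9 events (e5 responds, time 9): not linearizable
checked exhaustively: 2 real-time-consistent orders of 4 completed operations, zero legal queue replays
completion choices over the 1 pending operation (e4) were checked; none helps
one such order, e1, e2, e3, e5 (pending dropped), breaks at step 4 where e5 poll() → empty is illegal
one such order, e1, e3, e2, e5 (pending dropped), breaks at step 4 where e5 poll() → empty is illegal

not linearizable — minimal violating prefix: 9 events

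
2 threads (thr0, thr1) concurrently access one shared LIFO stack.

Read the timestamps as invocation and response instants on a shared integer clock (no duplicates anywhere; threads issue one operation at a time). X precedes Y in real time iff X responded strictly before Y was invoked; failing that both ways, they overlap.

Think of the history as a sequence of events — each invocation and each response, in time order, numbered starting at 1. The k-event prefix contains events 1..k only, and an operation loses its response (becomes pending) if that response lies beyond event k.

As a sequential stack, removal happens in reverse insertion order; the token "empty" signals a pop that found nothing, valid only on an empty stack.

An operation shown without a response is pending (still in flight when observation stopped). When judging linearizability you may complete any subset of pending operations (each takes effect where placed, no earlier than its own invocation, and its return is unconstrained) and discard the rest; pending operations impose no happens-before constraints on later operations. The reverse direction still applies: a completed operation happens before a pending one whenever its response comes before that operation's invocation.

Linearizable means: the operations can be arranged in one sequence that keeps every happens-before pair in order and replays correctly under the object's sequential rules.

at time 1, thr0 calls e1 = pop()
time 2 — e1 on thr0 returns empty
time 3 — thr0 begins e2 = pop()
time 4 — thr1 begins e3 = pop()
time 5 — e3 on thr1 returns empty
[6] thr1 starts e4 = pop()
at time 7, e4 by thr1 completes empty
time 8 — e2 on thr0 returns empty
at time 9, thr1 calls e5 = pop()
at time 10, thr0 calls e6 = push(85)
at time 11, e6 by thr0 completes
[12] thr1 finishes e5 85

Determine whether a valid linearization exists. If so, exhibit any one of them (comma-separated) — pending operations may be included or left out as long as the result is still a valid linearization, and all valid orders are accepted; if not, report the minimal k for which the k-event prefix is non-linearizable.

step 1: e1 pop() → empty — stack <>
step 2: e2 pop() → empty — stack <>
step 3: e3 pop() → empty — stack <>
step 4: e4 pop() → empty — stack <>
step 5: e6 push(85) — stack <85>
step 6: e5 pop() → 85 — stack <>

linearizable — witness: e1, e2, e3, e4, e6, e5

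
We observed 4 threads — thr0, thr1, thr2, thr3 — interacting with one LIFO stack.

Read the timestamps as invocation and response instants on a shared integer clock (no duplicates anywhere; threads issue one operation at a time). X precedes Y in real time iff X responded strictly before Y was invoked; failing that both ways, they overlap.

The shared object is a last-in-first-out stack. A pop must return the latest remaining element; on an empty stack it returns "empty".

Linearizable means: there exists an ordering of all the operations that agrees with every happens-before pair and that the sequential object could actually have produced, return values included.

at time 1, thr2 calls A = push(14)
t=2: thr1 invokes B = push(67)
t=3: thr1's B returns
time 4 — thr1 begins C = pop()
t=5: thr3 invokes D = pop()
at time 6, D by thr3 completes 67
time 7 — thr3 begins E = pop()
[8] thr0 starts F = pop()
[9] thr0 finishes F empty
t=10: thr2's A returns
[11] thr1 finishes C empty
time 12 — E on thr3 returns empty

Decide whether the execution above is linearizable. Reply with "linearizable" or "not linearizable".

a witness: B, D, C, E, F, A
after step 1 (B push(67)): stack <67>
after step 2 (D pop() → 67): stack <>
after step 3 (C pop() → empty): stack <>
after step 4 (E pop() → empty): stack <>
after step 5 (F pop() → empty): stack <>
after step 6 (A push(14)): stack <14>

linearizable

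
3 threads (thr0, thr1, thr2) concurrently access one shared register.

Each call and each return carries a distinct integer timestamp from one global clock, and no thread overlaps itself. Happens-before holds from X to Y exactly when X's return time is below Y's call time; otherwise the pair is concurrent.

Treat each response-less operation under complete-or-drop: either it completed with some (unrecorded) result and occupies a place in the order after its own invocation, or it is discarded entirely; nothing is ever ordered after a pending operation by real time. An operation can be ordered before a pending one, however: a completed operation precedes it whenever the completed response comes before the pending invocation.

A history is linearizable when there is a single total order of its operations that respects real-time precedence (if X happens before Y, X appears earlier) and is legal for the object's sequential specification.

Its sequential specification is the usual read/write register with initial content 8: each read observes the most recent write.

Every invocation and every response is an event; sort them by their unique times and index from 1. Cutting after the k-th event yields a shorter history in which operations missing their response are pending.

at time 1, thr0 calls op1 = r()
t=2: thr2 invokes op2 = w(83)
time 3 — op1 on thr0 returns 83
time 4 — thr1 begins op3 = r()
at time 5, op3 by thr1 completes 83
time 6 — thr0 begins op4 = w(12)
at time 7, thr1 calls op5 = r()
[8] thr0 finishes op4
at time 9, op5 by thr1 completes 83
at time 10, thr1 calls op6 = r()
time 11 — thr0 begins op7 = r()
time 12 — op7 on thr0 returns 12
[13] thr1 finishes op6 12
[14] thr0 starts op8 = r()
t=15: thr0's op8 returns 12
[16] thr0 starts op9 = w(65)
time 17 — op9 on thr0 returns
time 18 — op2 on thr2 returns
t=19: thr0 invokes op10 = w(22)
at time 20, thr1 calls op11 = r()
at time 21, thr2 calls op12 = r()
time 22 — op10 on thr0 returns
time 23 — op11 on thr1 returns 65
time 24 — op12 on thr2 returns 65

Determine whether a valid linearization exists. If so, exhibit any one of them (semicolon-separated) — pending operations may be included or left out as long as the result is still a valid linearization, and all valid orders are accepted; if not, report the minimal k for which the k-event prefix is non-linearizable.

linearizable — witness: op2; op1; op3; op5; op4; op6; op7; op8; op9; op11; op12; op10

after step 1 (op2 w(83)): value 83
after step 2 (op1 r() → 83): value 83
after step 3 (op3 r() → 83): value 83
after step 4 (op5 r() → 83): value 83
after step 5 (op4 w(12)): value 12
after step 6 (op6 r() → 12): value 12
after step 7 (op7 r() → 12): value 12
after step 8 (op8 r() → 12): value 12
after step 9 (op9 w(65)): value 65
after step 10 (op11 r() → 65): value 65
after step 11 (op12 r() → 65): value 65
after step 12 (op10 w(22)): value 22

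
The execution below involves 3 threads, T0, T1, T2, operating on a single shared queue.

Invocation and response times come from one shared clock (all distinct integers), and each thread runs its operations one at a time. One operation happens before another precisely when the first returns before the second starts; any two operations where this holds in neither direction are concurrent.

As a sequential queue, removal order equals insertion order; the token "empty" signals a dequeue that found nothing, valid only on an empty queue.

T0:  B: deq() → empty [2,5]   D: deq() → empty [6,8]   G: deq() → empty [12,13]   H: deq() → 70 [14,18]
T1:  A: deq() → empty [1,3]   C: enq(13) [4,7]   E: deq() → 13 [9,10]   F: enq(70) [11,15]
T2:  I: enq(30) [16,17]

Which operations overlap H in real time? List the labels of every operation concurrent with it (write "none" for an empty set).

F, I

H spans [14,18]: anything still running between times 14 and 18 counts as concurrent
A [1,3]: before
B [2,5]: before
C [4,7]: before
D [6,8]: before
E [9,10]: before
F [11,15]: concurrent
G [12,13]: before
I [16,17]: concurrent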